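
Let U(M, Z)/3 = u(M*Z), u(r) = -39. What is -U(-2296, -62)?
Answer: 117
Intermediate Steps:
U(M, Z) = -117 (U(M, Z) = 3*(-39) = -117)
-U(-2296, -62) = -1*(-117) = 117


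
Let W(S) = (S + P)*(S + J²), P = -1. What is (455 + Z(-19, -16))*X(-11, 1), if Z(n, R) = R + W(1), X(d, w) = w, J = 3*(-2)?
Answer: 439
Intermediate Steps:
J = -6
W(S) = (-1 + S)*(36 + S) (W(S) = (S - 1)*(S + (-6)²) = (-1 + S)*(S + 36) = (-1 + S)*(36 + S))
Z(n, R) = R (Z(n, R) = R + (-36 + 1² + 35*1) = R + (-36 + 1 + 35) = R + 0 = R)
(455 + Z(-19, -16))*X(-11, 1) = (455 - 16)*1 = 439*1 = 439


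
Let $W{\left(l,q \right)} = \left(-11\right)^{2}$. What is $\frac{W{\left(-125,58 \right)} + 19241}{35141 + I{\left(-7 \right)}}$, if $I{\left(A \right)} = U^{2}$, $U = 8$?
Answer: $\frac{6454}{11735} \approx 0.54998$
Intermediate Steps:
$I{\left(A \right)} = 64$ ($I{\left(A \right)} = 8^{2} = 64$)
$W{\left(l,q \right)} = 121$
$\frac{W{\left(-125,58 \right)} + 19241}{35141 + I{\left(-7 \right)}} = \frac{121 + 19241}{35141 + 64} = \frac{19362}{35205} = 19362 \cdot \frac{1}{35205} = \frac{6454}{11735}$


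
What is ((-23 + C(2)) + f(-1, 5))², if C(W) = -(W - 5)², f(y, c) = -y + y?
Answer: 1024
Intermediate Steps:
f(y, c) = 0
C(W) = -(-5 + W)²
((-23 + C(2)) + f(-1, 5))² = ((-23 - (-5 + 2)²) + 0)² = ((-23 - 1*(-3)²) + 0)² = ((-23 - 1*9) + 0)² = ((-23 - 9) + 0)² = (-32 + 0)² = (-32)² = 1024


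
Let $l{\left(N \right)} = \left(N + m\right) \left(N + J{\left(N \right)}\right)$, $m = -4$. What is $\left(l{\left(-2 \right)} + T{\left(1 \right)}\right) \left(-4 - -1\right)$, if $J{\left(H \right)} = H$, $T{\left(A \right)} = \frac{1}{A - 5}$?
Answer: $- \frac{285}{4} \approx -71.25$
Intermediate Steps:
$T{\left(A \right)} = \frac{1}{-5 + A}$
$l{\left(N \right)} = 2 N \left(-4 + N\right)$ ($l{\left(N \right)} = \left(N - 4\right) \left(N + N\right) = \left(-4 + N\right) 2 N = 2 N \left(-4 + N\right)$)
$\left(l{\left(-2 \right)} + T{\left(1 \right)}\right) \left(-4 - -1\right) = \left(2 \left(-2\right) \left(-4 - 2\right) + \frac{1}{-5 + 1}\right) \left(-4 - -1\right) = \left(2 \left(-2\right) \left(-6\right) + \frac{1}{-4}\right) \left(-4 + 1\right) = \left(24 - \frac{1}{4}\right) \left(-3\right) = \frac{95}{4} \left(-3\right) = - \frac{285}{4}$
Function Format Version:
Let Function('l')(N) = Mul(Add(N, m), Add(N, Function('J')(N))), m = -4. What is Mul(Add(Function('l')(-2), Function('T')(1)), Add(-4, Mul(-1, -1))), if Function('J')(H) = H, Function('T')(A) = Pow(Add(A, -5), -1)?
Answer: Rational(-285, 4) ≈ -71.250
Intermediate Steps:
Function('T')(A) = Pow(Add(-5, A), -1)
Function('l')(N) = Mul(2, N, Add(-4, N)) (Function('l')(N) = Mul(Add(N, -4), Add(N, N)) = Mul(Add(-4, N), Mul(2, N)) = Mul(2, N, Add(-4, N)))
Mul(Add(Function('l')(-2), Function('T')(1)), Add(-4, Mul(-1, -1))) = Mul(Add(Mul(2, -2, Add(-4, -2)), Pow(Add(-5, 1), -1)), Add(-4, Mul(-1, -1))) = Mul(Add(Mul(2, -2, -6), Pow(-4, -1)), Add(-4, 1)) = Mul(Add(24, Rational(-1, 4)), -3) = Mul(Rational(95, 4), -3) = Rational(-285, 4)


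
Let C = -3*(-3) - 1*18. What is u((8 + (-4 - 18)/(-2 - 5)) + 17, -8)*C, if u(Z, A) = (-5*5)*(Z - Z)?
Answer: 0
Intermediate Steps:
u(Z, A) = 0 (u(Z, A) = -25*0 = 0)
C = -9 (C = 9 - 18 = -9)
u((8 + (-4 - 18)/(-2 - 5)) + 17, -8)*C = 0*(-9) = 0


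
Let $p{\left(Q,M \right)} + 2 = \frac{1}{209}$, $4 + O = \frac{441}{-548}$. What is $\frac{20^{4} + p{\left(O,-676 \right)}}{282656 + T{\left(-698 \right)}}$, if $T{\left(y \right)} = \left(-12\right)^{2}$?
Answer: $\frac{33439583}{59105200} \approx 0.56576$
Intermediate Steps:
$O = - \frac{2633}{548}$ ($O = -4 + \frac{441}{-548} = -4 + 441 \left(- \frac{1}{548}\right) = -4 - \frac{441}{548} = - \frac{2633}{548} \approx -4.8047$)
$p{\left(Q,M \right)} = - \frac{417}{209}$ ($p{\left(Q,M \right)} = -2 + \frac{1}{209} = - \frac{417}{209}$)
$T{\left(y \right)} = 144$
$\frac{20^{4} + p{\left(O,-676 \right)}}{282656 + T{\left(-698 \right)}} = \frac{20^{4} - \frac{417}{209}}{282656 + 144} = \frac{160000 - \frac{417}{209}}{282800} = \frac{33439583}{209} \cdot \frac{1}{282800} = \frac{33439583}{59105200}$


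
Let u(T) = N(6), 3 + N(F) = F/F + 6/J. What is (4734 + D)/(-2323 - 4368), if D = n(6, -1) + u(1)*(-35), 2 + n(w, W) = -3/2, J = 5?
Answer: -9517/13382 ≈ -0.71118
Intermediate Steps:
N(F) = -⅘ (N(F) = -3 + (F/F + 6/5) = -3 + (1 + 6*(⅕)) = -3 + (1 + 6/5) = -3 + 11/5 = -⅘)
u(T) = -⅘
n(w, W) = -7/2 (n(w, W) = -2 - 3/2 = -7/2)
D = 49/2 (D = -7/2 - ⅘*(-35) = -7/2 + 28 = 49/2 ≈ 24.500)
(4734 + D)/(-2323 - 4368) = (4734 + 49/2)/(-2323 - 4368) = (9517/2)/(-6691) = (9517/2)*(-1/6691) = -9517/13382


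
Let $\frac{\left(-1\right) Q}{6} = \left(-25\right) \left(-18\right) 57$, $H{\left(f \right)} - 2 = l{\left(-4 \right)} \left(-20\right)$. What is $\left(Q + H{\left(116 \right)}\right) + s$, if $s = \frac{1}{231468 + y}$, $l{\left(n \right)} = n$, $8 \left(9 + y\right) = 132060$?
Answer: $- \frac{76283422192}{495933} \approx -1.5382 \cdot 10^{5}$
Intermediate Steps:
$y = \frac{32997}{2}$ ($y = -9 + \frac{1}{8} \cdot 132060 = -9 + \frac{33015}{2} = \frac{32997}{2} \approx 16499.0$)
$s = \frac{2}{495933}$ ($s = \frac{1}{231468 + \frac{32997}{2}} = \frac{1}{\frac{495933}{2}} = \frac{2}{495933} \approx 4.0328 \cdot 10^{-6}$)
$H{\left(f \right)} = 82$ ($H{\left(f \right)} = 2 - -80 = 2 + 80 = 82$)
$Q = -153900$ ($Q = - 6 \left(-25\right) \left(-18\right) 57 = - 6 \cdot 450 \cdot 57 = \left(-6\right) 25650 = -153900$)
$\left(Q + H{\left(116 \right)}\right) + s = \left(-153900 + 82\right) + \frac{2}{495933} = -153818 + \frac{2}{495933} = - \frac{76283422192}{495933}$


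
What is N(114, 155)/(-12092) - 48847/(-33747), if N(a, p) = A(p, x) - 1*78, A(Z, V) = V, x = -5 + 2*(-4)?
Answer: 593728901/408068724 ≈ 1.4550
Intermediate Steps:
x = -13 (x = -5 - 8 = -13)
N(a, p) = -91 (N(a, p) = -13 - 1*78 = -13 - 78 = -91)
N(114, 155)/(-12092) - 48847/(-33747) = -91/(-12092) - 48847/(-33747) = -91*(-1/12092) - 48847*(-1/33747) = 91/12092 + 48847/33747 = 593728901/408068724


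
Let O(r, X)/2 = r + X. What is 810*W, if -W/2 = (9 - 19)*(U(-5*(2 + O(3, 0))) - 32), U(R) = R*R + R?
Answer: 24753600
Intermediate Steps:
O(r, X) = 2*X + 2*r (O(r, X) = 2*(r + X) = 2*(X + r) = 2*X + 2*r)
U(R) = R + R**2 (U(R) = R**2 + R = R + R**2)
W = 30560 (W = -2*(9 - 19)*((-5*(2 + (2*0 + 2*3)))*(1 - 5*(2 + (2*0 + 2*3))) - 32) = -(-20)*((-5*(2 + (0 + 6)))*(1 - 5*(2 + (0 + 6))) - 32) = -(-20)*((-5*(2 + 6))*(1 - 5*(2 + 6)) - 32) = -(-20)*((-5*8)*(1 - 5*8) - 32) = -(-20)*(-40*(1 - 40) - 32) = -(-20)*(-40*(-39) - 32) = -(-20)*(1560 - 32) = -(-20)*1528 = -2*(-15280) = 30560)
810*W = 810*30560 = 24753600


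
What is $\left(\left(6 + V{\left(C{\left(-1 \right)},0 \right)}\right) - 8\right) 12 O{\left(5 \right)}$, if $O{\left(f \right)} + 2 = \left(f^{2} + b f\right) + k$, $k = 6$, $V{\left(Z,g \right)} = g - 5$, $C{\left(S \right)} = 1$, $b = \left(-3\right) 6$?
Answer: $5124$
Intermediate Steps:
$b = -18$
$V{\left(Z,g \right)} = -5 + g$
$O{\left(f \right)} = 4 + f^{2} - 18 f$ ($O{\left(f \right)} = -2 + \left(\left(f^{2} - 18 f\right) + 6\right) = -2 + \left(6 + f^{2} - 18 f\right) = 4 + f^{2} - 18 f$)
$\left(\left(6 + V{\left(C{\left(-1 \right)},0 \right)}\right) - 8\right) 12 O{\left(5 \right)} = \left(\left(6 + \left(-5 + 0\right)\right) - 8\right) 12 \left(4 + 5^{2} - 90\right) = \left(\left(6 - 5\right) - 8\right) 12 \left(4 + 25 - 90\right) = \left(1 - 8\right) 12 \left(-61\right) = \left(-7\right) 12 \left(-61\right) = \left(-84\right) \left(-61\right) = 5124$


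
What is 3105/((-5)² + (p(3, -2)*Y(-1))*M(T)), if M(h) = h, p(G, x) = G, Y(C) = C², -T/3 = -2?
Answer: 3105/43 ≈ 72.209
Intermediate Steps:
T = 6 (T = -3*(-2) = 6)
3105/((-5)² + (p(3, -2)*Y(-1))*M(T)) = 3105/((-5)² + (3*(-1)²)*6) = 3105/(25 + (3*1)*6) = 3105/(25 + 3*6) = 3105/(25 + 18) = 3105/43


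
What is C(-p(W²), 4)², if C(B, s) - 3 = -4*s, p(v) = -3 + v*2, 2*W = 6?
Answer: 169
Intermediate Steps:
W = 3 (W = (½)*6 = 3)
p(v) = -3 + 2*v
C(B, s) = 3 - 4*s
C(-p(W²), 4)² = (3 - 4*4)² = (3 - 16)² = (-13)² = 169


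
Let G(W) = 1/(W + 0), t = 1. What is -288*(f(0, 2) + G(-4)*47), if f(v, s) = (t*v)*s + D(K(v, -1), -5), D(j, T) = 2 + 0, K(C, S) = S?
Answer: 2808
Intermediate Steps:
D(j, T) = 2
f(v, s) = 2 + s*v (f(v, s) = (1*v)*s + 2 = v*s + 2 = s*v + 2 = 2 + s*v)
G(W) = 1/W
-288*(f(0, 2) + G(-4)*47) = -288*((2 + 2*0) + 47/(-4)) = -288*((2 + 0) - 1/4*47) = -288*(2 - 47/4) = -288*(-39/4) = 2808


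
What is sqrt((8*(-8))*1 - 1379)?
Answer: I*sqrt(1443) ≈ 37.987*I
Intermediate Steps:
sqrt((8*(-8))*1 - 1379) = sqrt(-64*1 - 1379) = sqrt(-64 - 1379) = sqrt(-1443) = I*sqrt(1443)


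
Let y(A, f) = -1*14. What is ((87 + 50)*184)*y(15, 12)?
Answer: -352912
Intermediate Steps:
y(A, f) = -14
((87 + 50)*184)*y(15, 12) = ((87 + 50)*184)*(-14) = (137*184)*(-14) = 25208*(-14) = -352912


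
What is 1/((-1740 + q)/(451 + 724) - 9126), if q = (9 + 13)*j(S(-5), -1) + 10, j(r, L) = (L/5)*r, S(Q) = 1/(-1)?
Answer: -5875/53623878 ≈ -0.00010956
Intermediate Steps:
S(Q) = -1
j(r, L) = L*r/5 (j(r, L) = (L*(1/5))*r = (L/5)*r = L*r/5)
q = 72/5 (q = (9 + 13)*((1/5)*(-1)*(-1)) + 10 = 22*(1/5) + 10 = 22/5 + 10 = 72/5 ≈ 14.400)
1/((-1740 + q)/(451 + 724) - 9126) = 1/((-1740 + 72/5)/(451 + 724) - 9126) = 1/(-8628/5/1175 - 9126) = 1/(-8628/5*1/1175 - 9126) = 1/(-8628/5875 - 9126) = 1/(-53623878/5875) = -5875/53623878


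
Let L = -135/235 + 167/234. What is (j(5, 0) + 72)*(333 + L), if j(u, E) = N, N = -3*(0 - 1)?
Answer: 91596625/3666 ≈ 24985.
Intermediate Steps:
L = 1531/10998 (L = -135*1/235 + 167*(1/234) = -27/47 + 167/234 = 1531/10998 ≈ 0.13921)
N = 3 (N = -3*(-1) = 3)
j(u, E) = 3
(j(5, 0) + 72)*(333 + L) = (3 + 72)*(333 + 1531/10998) = 75*(3663865/10998) = 91596625/3666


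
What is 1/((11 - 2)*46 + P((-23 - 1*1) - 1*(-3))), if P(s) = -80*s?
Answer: 1/2094 ≈ 0.00047755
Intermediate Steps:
1/((11 - 2)*46 + P((-23 - 1*1) - 1*(-3))) = 1/((11 - 2)*46 - 80*((-23 - 1*1) - 1*(-3))) = 1/(9*46 - 80*((-23 - 1) + 3)) = 1/(414 - 80*(-24 + 3)) = 1/(414 - 80*(-21)) = 1/(414 + 1680) = 1/2094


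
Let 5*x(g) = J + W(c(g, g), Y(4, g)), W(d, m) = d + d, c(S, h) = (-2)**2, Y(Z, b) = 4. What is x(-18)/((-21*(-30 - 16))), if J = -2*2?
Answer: 2/2415 ≈ 0.00082816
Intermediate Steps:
c(S, h) = 4
J = -4 (J = -1*4 = -4)
W(d, m) = 2*d
x(g) = 4/5 (x(g) = (-4 + 2*4)/5 = (-4 + 8)/5 = (1/5)*4 = 4/5)
x(-18)/((-21*(-30 - 16))) = 4/(5*((-21*(-30 - 16)))) = 4/(5*((-21*(-46)))) = (4/5)/966 = (4/5)*(1/966) = 2/2415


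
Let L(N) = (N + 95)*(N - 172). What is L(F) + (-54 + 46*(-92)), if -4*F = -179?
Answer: -353107/16 ≈ -22069.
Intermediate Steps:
F = 179/4 (F = -¼*(-179) = 179/4 ≈ 44.750)
L(N) = (-172 + N)*(95 + N) (L(N) = (95 + N)*(-172 + N) = (-172 + N)*(95 + N))
L(F) + (-54 + 46*(-92)) = (-16340 + (179/4)² - 77*179/4) + (-54 + 46*(-92)) = (-16340 + 32041/16 - 13783/4) + (-54 - 4232) = -284531/16 - 4286 = -353107/16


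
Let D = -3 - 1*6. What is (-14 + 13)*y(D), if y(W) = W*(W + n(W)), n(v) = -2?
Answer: -99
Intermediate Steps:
D = -9 (D = -3 - 6 = -9)
y(W) = W*(-2 + W) (y(W) = W*(W - 2) = W*(-2 + W))
(-14 + 13)*y(D) = (-14 + 13)*(-9*(-2 - 9)) = -(-9)*(-11) = -1*99 = -99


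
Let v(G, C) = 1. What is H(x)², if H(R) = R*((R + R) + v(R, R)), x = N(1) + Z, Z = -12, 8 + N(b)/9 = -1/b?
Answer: 296012025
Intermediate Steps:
N(b) = -72 - 9/b (N(b) = -72 + 9*(-1/b) = -72 - 9/b)
x = -93 (x = (-72 - 9/1) - 12 = (-72 - 9*1) - 12 = (-72 - 9) - 12 = -81 - 12 = -93)
H(R) = R*(1 + 2*R) (H(R) = R*((R + R) + 1) = R*(2*R + 1) = R*(1 + 2*R))
H(x)² = (-93*(1 + 2*(-93)))² = (-93*(1 - 186))² = (-93*(-185))² = 17205² = 296012025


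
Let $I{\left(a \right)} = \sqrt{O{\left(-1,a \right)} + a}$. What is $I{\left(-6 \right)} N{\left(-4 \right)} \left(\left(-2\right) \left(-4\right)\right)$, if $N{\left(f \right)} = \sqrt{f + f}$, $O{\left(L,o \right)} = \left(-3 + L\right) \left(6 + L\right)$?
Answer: $- 32 \sqrt{13} \approx -115.38$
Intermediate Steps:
$N{\left(f \right)} = \sqrt{2} \sqrt{f}$ ($N{\left(f \right)} = \sqrt{2 f} = \sqrt{2} \sqrt{f}$)
$I{\left(a \right)} = \sqrt{-20 + a}$ ($I{\left(a \right)} = \sqrt{\left(-18 + \left(-1\right)^{2} + 3 \left(-1\right)\right) + a} = \sqrt{\left(-18 + 1 - 3\right) + a} = \sqrt{-20 + a}$)
$I{\left(-6 \right)} N{\left(-4 \right)} \left(\left(-2\right) \left(-4\right)\right) = \sqrt{-20 - 6} \sqrt{2} \sqrt{-4} \left(\left(-2\right) \left(-4\right)\right) = \sqrt{-26} \sqrt{2} \cdot 2 i 8 = i \sqrt{26} \cdot 2 i \sqrt{2} \cdot 8 = - 4 \sqrt{13} \cdot 8 = - 32 \sqrt{13}$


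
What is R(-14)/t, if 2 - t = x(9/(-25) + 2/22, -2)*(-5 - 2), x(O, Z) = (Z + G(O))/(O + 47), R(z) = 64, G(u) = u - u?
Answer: 205616/5463 ≈ 37.638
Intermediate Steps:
G(u) = 0
x(O, Z) = Z/(47 + O) (x(O, Z) = (Z + 0)/(O + 47) = Z/(47 + O))
t = 21852/12851 (t = 2 - (-2/(47 + (9/(-25) + 2/22)))*(-5 - 2) = 2 - (-2/(47 + (9*(-1/25) + 2*(1/22))))*(-7) = 2 - (-2/(47 + (-9/25 + 1/11)))*(-7) = 2 - (-2/(47 - 74/275))*(-7) = 2 - (-2/12851/275)*(-7) = 2 - (-2*275/12851)*(-7) = 2 - (-550)*(-7)/12851 = 2 - 1*3850/12851 = 2 - 3850/12851 = 21852/12851 ≈ 1.7004)
R(-14)/t = 64/(21852/12851) = 64*(12851/21852) = 205616/5463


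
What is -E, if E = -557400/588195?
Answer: 37160/39213 ≈ 0.94765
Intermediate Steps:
E = -37160/39213 (E = -557400*1/588195 = -37160/39213 ≈ -0.94765)
-E = -1*(-37160/39213) = 37160/39213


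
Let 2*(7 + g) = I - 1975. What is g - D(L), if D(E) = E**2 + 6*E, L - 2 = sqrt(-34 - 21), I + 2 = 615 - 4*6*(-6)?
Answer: -577 - 10*I*sqrt(55) ≈ -577.0 - 74.162*I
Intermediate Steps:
I = 757 (I = -2 + (615 - 4*6*(-6)) = -2 + (615 - 24*(-6)) = -2 + (615 + 144) = -2 + 759 = 757)
L = 2 + I*sqrt(55) (L = 2 + sqrt(-34 - 21) = 2 + sqrt(-55) = 2 + I*sqrt(55) ≈ 2.0 + 7.4162*I)
g = -616 (g = -7 + (757 - 1975)/2 = -7 + (1/2)*(-1218) = -7 - 609 = -616)
g - D(L) = -616 - (2 + I*sqrt(55))*(6 + (2 + I*sqrt(55))) = -616 - (2 + I*sqrt(55))*(8 + I*sqrt(55))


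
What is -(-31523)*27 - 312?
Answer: 850809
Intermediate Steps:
-(-31523)*27 - 312 = -1087*(-783) - 312 = 851121 - 312 = 850809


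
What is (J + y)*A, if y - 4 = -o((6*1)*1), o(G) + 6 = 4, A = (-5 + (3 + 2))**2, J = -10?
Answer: 0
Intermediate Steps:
A = 0 (A = (-5 + 5)**2 = 0**2 = 0)
o(G) = -2 (o(G) = -6 + 4 = -2)
y = 6 (y = 4 - 1*(-2) = 4 + 2 = 6)
(J + y)*A = (-10 + 6)*0 = -4*0 = 0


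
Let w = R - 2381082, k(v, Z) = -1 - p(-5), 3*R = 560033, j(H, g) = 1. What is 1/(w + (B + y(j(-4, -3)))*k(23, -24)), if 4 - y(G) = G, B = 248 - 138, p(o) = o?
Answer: -3/6581857 ≈ -4.5580e-7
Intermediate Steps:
R = 560033/3 (R = (⅓)*560033 = 560033/3 ≈ 1.8668e+5)
B = 110
y(G) = 4 - G
k(v, Z) = 4 (k(v, Z) = -1 - 1*(-5) = -1 + 5 = 4)
w = -6583213/3 (w = 560033/3 - 2381082 = -6583213/3 ≈ -2.1944e+6)
1/(w + (B + y(j(-4, -3)))*k(23, -24)) = 1/(-6583213/3 + (110 + (4 - 1*1))*4) = 1/(-6583213/3 + (110 + (4 - 1))*4) = 1/(-6583213/3 + (110 + 3)*4) = 1/(-6583213/3 + 113*4) = 1/(-6583213/3 + 452) = 1/(-6581857/3) = -3/6581857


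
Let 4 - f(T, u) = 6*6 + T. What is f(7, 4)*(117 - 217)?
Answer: 3900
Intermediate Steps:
f(T, u) = -32 - T (f(T, u) = 4 - (6*6 + T) = 4 - (36 + T) = 4 + (-36 - T) = -32 - T)
f(7, 4)*(117 - 217) = (-32 - 1*7)*(117 - 217) = (-32 - 7)*(-100) = -39*(-100) = 3900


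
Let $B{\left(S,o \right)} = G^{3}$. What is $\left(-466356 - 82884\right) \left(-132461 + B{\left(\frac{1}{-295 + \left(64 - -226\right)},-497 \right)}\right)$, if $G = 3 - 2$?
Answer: $72752330400$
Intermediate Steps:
$G = 1$
$B{\left(S,o \right)} = 1$ ($B{\left(S,o \right)} = 1^{3} = 1$)
$\left(-466356 - 82884\right) \left(-132461 + B{\left(\frac{1}{-295 + \left(64 - -226\right)},-497 \right)}\right) = \left(-466356 - 82884\right) \left(-132461 + 1\right) = \left(-549240\right) \left(-132460\right) = 72752330400$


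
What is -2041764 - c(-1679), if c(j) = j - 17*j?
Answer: -2068628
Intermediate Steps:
c(j) = -16*j
-2041764 - c(-1679) = -2041764 - (-16)*(-1679) = -2041764 - 1*26864 = -2041764 - 26864 = -2068628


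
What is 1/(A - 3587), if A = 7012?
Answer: 1/3425 ≈ 0.00029197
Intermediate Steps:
1/(A - 3587) = 1/(7012 - 3587) = 1/3425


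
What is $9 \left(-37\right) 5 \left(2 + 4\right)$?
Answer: $-9990$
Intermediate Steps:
$9 \left(-37\right) 5 \left(2 + 4\right) = - 333 \cdot 5 \cdot 6 = \left(-333\right) 30 = -9990$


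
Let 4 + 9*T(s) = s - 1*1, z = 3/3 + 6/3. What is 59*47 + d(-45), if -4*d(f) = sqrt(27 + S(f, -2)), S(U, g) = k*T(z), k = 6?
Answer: 2773 - sqrt(231)/12 ≈ 2771.7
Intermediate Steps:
z = 3 (z = 3*(1/3) + 6*(1/3) = 1 + 2 = 3)
T(s) = -5/9 + s/9 (T(s) = -4/9 + (s - 1*1)/9 = -4/9 + (s - 1)/9 = -4/9 + (-1 + s)/9 = -4/9 + (-1/9 + s/9) = -5/9 + s/9)
S(U, g) = -4/3 (S(U, g) = 6*(-5/9 + (1/9)*3) = 6*(-5/9 + 1/3) = 6*(-2/9) = -4/3)
d(f) = -sqrt(231)/12 (d(f) = -sqrt(27 - 4/3)/4 = -sqrt(231)/12)
59*47 + d(-45) = 59*47 - sqrt(231)/12 = 2773 - sqrt(231)/12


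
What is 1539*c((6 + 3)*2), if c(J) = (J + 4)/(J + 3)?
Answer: 11286/7 ≈ 1612.3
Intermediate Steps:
c(J) = (4 + J)/(3 + J)
1539*c((6 + 3)*2) = 1539*((4 + (6 + 3)*2)/(3 + (6 + 3)*2)) = 1539*((4 + 9*2)/(3 + 9*2)) = 1539*((4 + 18)/(3 + 18)) = 1539*(22/21) = 11286/7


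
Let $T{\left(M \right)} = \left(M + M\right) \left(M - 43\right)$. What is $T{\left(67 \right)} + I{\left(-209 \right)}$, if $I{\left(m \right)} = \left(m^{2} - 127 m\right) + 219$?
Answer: $73659$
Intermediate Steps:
$T{\left(M \right)} = 2 M \left(-43 + M\right)$
$I{\left(m \right)} = 219 + m^{2} - 127 m$
$T{\left(67 \right)} + I{\left(-209 \right)} = 2 \cdot 67 \left(-43 + 67\right) + \left(219 + \left(-209\right)^{2} - -26543\right) = 2 \cdot 67 \cdot 24 + \left(219 + 43681 + 26543\right) = 3216 + 70443 = 73659$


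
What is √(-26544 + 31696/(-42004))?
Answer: 2*I*√731779165117/10501 ≈ 162.93*I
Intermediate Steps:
√(-26544 + 31696/(-42004)) = √(-26544 + 31696*(-1/42004)) = √(-26544 - 7924/10501) = √(-278746468/10501) = 2*I*√731779165117/10501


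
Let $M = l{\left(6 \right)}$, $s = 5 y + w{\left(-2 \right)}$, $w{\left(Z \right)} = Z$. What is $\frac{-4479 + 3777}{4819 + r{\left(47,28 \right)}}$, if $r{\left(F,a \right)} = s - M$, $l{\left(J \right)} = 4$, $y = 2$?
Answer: $- \frac{54}{371} \approx -0.14555$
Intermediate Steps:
$s = 8$ ($s = 5 \cdot 2 - 2 = 10 - 2 = 8$)
$M = 4$
$r{\left(F,a \right)} = 4$ ($r{\left(F,a \right)} = 8 - 4 = 4$)
$\frac{-4479 + 3777}{4819 + r{\left(47,28 \right)}} = \frac{-4479 + 3777}{4819 + 4} = - \frac{702}{4823} = \left(-702\right) \frac{1}{4823} = - \frac{54}{371}$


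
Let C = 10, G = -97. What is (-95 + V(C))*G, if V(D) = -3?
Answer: 9506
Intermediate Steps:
(-95 + V(C))*G = (-95 - 3)*(-97) = -98*(-97) = 9506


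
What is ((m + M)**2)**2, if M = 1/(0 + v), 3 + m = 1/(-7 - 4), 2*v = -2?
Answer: 4100625/14641 ≈ 280.08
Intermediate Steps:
v = -1 (v = (1/2)*(-2) = -1)
m = -34/11 (m = -3 + 1/(-7 - 4) = -3 + 1/(-11) = -3 - 1/11 = -34/11 ≈ -3.0909)
M = -1 (M = 1/(0 - 1) = 1/(-1) = -1)
((m + M)**2)**2 = ((-34/11 - 1)**2)**2 = ((-45/11)**2)**2 = (2025/121)**2 = 4100625/14641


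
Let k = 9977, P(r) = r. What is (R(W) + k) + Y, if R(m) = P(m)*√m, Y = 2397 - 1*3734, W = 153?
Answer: 8640 + 459*√17 ≈ 10533.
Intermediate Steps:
Y = -1337 (Y = 2397 - 3734 = -1337)
R(m) = m^(3/2) (R(m) = m*√m = m^(3/2))
(R(W) + k) + Y = (153^(3/2) + 9977) - 1337 = (459*√17 + 9977) - 1337 = (9977 + 459*√17) - 1337 = 8640 + 459*√17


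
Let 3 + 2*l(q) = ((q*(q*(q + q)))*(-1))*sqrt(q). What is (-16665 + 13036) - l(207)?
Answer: -7255/2 + 26609229*sqrt(23) ≈ 1.2761e+8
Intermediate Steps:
l(q) = -3/2 - q**(7/2) (l(q) = -3/2 + (((q*(q*(q + q)))*(-1))*sqrt(q))/2 = -3/2 + (((q*(q*(2*q)))*(-1))*sqrt(q))/2 = -3/2 + (((q*(2*q**2))*(-1))*sqrt(q))/2 = -3/2 + (((2*q**3)*(-1))*sqrt(q))/2 = -3/2 + ((-2*q**3)*sqrt(q))/2 = -3/2 + (-2*q**(7/2))/2 = -3/2 - q**(7/2))
(-16665 + 13036) - l(207) = (-16665 + 13036) - (-3/2 - 207**(7/2)) = -3629 - (-3/2 - 26609229*sqrt(23)) = -3629 + (3/2 + 26609229*sqrt(23)) = -7255/2 + 26609229*sqrt(23)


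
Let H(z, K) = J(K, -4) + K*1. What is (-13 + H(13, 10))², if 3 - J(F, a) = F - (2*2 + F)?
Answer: 16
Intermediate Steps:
J(F, a) = 7 (J(F, a) = 3 - (F - (2*2 + F)) = 3 - (F - (4 + F)) = 3 - (F + (-4 - F)) = 3 - 1*(-4) = 3 + 4 = 7)
H(z, K) = 7 + K (H(z, K) = 7 + K*1 = 7 + K)
(-13 + H(13, 10))² = (-13 + (7 + 10))² = (-13 + 17)² = 4² = 16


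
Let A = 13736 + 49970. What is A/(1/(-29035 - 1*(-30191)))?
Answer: 73644136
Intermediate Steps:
A = 63706
A/(1/(-29035 - 1*(-30191))) = 63706/(1/(-29035 - 1*(-30191))) = 63706/(1/(-29035 + 30191)) = 63706/(1/1156) = 63706*1156 = 73644136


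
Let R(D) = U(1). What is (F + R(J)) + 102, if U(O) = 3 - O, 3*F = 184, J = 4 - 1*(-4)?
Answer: 496/3 ≈ 165.33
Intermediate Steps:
J = 8 (J = 4 + 4 = 8)
F = 184/3 (F = (⅓)*184 = 184/3 ≈ 61.333)
R(D) = 2 (R(D) = 3 - 1*1 = 3 - 1 = 2)
(F + R(J)) + 102 = (184/3 + 2) + 102 = 190/3 + 102 = 496/3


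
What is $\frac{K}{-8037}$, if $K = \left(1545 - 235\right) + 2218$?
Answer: $- \frac{392}{893} \approx -0.43897$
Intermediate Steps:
$K = 3528$ ($K = 1310 + 2218 = 3528$)
$\frac{K}{-8037} = \frac{3528}{-8037} = 3528 \left(- \frac{1}{8037}\right) = - \frac{392}{893}$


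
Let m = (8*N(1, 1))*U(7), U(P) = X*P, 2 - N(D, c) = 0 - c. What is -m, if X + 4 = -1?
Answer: 840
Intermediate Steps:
N(D, c) = 2 + c (N(D, c) = 2 - (0 - c) = 2 - (-1)*c = 2 + c)
X = -5 (X = -4 - 1 = -5)
U(P) = -5*P
m = -840 (m = (8*(2 + 1))*(-5*7) = (8*3)*(-35) = 24*(-35) = -840)
-m = -1*(-840) = 840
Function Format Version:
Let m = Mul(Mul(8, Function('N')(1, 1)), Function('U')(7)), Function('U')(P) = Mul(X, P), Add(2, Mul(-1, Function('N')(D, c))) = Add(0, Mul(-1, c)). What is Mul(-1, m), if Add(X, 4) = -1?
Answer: 840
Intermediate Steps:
Function('N')(D, c) = Add(2, c) (Function('N')(D, c) = Add(2, Mul(-1, Add(0, Mul(-1, c)))) = Add(2, Mul(-1, Mul(-1, c))) = Add(2, c))
X = -5 (X = Add(-4, -1) = -5)
Function('U')(P) = Mul(-5, P)
m = -840 (m = Mul(Mul(8, Add(2, 1)), Mul(-5, 7)) = Mul(Mul(8, 3), -35) = Mul(24, -35) = -840)
Mul(-1, m) = Mul(-1, -840) = 840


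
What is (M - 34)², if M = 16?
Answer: 324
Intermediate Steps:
(M - 34)² = (16 - 34)² = (-18)² = 324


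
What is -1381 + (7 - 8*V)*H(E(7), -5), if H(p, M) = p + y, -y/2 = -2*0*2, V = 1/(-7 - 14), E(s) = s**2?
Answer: -3058/3 ≈ -1019.3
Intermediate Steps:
V = -1/21 (V = 1/(-21) = -1/21 ≈ -0.047619)
y = 0 (y = -2*(-2*0)*2 = -0*2 = -2*0 = 0)
H(p, M) = p (H(p, M) = p + 0 = p)
-1381 + (7 - 8*V)*H(E(7), -5) = -1381 + (7 - 8*(-1/21))*7**2 = -1381 + (7 + 8/21)*49 = -1381 + (155/21)*49 = -1381 + 1085/3 = -3058/3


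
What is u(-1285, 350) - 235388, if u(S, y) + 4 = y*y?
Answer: -112892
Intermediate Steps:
u(S, y) = -4 + y**2 (u(S, y) = -4 + y*y = -4 + y**2)
u(-1285, 350) - 235388 = (-4 + 350**2) - 235388 = (-4 + 122500) - 235388 = 122496 - 235388 = -112892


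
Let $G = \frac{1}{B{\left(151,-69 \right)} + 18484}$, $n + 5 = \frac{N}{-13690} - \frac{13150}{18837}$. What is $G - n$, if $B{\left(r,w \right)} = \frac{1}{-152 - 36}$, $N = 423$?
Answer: $\frac{394918867936987}{68932736218710} \approx 5.729$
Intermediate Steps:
$B{\left(r,w \right)} = - \frac{1}{188}$ ($B{\left(r,w \right)} = \frac{1}{-188} = - \frac{1}{188}$)
$n = - \frac{1477384201}{257878530}$ ($n = -5 + \left(\frac{423}{-13690} - \frac{13150}{18837}\right) = -5 + \left(423 \left(- \frac{1}{13690}\right) - \frac{13150}{18837}\right) = -5 - \frac{187991551}{257878530} = - \frac{1477384201}{257878530} \approx -5.729$)
$G = \frac{188}{3474991}$ ($G = \frac{1}{- \frac{1}{188} + 18484} = \frac{1}{\frac{3474991}{188}} = \frac{188}{3474991} \approx 5.4101 \cdot 10^{-5}$)
$G - n = \frac{188}{3474991} - - \frac{1477384201}{257878530} = \frac{188}{3474991} + \frac{1477384201}{257878530} = \frac{394918867936987}{68932736218710}$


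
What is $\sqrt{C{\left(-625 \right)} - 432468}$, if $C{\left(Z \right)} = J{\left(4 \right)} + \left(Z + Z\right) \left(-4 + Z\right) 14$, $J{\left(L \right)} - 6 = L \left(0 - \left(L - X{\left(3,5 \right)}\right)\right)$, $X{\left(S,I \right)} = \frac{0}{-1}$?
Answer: $\sqrt{10575022} \approx 3251.9$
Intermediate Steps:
$X{\left(S,I \right)} = 0$ ($X{\left(S,I \right)} = 0 \left(-1\right) = 0$)
$J{\left(L \right)} = 6 - L^{2}$ ($J{\left(L \right)} = 6 + L \left(0 + \left(0 - L\right)\right) = 6 + L \left(0 - L\right) = 6 + L \left(- L\right) = 6 - L^{2}$)
$C{\left(Z \right)} = -10 + 28 Z \left(-4 + Z\right)$ ($C{\left(Z \right)} = \left(6 - 4^{2}\right) + \left(Z + Z\right) \left(-4 + Z\right) 14 = \left(6 - 16\right) + 2 Z \left(-4 + Z\right) 14 = -10 + 28 Z \left(-4 + Z\right)$)
$\sqrt{C{\left(-625 \right)} - 432468} = \sqrt{\left(-10 - -70000 + 28 \left(-625\right)^{2}\right) - 432468} = \sqrt{\left(-10 + 70000 + 28 \cdot 390625\right) - 432468} = \sqrt{\left(-10 + 70000 + 10937500\right) - 432468} = \sqrt{11007490 - 432468} = \sqrt{10575022}$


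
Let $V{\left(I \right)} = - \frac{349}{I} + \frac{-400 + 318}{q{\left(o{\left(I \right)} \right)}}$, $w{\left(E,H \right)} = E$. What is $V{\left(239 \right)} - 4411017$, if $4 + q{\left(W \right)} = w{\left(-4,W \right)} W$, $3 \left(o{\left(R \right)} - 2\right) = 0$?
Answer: $- \frac{6325390673}{1434} \approx -4.411 \cdot 10^{6}$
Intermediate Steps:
$o{\left(R \right)} = 2$ ($o{\left(R \right)} = 2 + \frac{1}{3} \cdot 0 = 2 + 0 = 2$)
$q{\left(W \right)} = -4 - 4 W$
$V{\left(I \right)} = \frac{41}{6} - \frac{349}{I}$ ($V{\left(I \right)} = - \frac{349}{I} + \frac{-400 + 318}{-4 - 8} = - \frac{349}{I} - \frac{82}{-4 - 8} = - \frac{349}{I} - \frac{82}{-12} = - \frac{349}{I} - - \frac{41}{6} = - \frac{349}{I} + \frac{41}{6} = \frac{41}{6} - \frac{349}{I}$)
$V{\left(239 \right)} - 4411017 = \left(\frac{41}{6} - \frac{349}{239}\right) - 4411017 = \frac{7705}{1434} - 4411017 = - \frac{6325390673}{1434}$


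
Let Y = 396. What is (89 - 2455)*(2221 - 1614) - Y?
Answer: -1436558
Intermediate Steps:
(89 - 2455)*(2221 - 1614) - Y = (89 - 2455)*(2221 - 1614) - 1*396 = -2366*607 - 396 = -1436162 - 396 = -1436558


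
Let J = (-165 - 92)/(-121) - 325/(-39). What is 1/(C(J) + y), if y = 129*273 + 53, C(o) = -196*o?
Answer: 363/12058994 ≈ 3.0102e-5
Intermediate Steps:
J = 3796/363 (J = -257*(-1/121) - 325*(-1/39) = 257/121 + 25/3 = 3796/363 ≈ 10.457)
y = 35270 (y = 35217 + 53 = 35270)
1/(C(J) + y) = 1/(-196*3796/363 + 35270) = 1/(-744016/363 + 35270) = 1/(12058994/363) = 363/12058994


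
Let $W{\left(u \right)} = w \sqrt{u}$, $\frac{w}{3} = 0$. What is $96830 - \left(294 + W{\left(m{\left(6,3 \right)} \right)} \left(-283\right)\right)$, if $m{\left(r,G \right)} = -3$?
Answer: $96536$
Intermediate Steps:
$w = 0$ ($w = 3 \cdot 0 = 0$)
$W{\left(u \right)} = 0$ ($W{\left(u \right)} = 0 \sqrt{u} = 0$)
$96830 - \left(294 + W{\left(m{\left(6,3 \right)} \right)} \left(-283\right)\right) = 96830 - \left(294 + 0 \left(-283\right)\right) = 96830 - \left(294 + 0\right) = 96830 - 294 = 96536$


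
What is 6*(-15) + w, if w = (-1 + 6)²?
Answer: -65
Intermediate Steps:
w = 25 (w = 5² = 25)
6*(-15) + w = 6*(-15) + 25 = -90 + 25 = -65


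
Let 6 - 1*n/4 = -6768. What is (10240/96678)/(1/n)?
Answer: 46243840/16113 ≈ 2870.0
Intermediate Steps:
n = 27096 (n = 24 - 4*(-6768) = 24 + 27072 = 27096)
(10240/96678)/(1/n) = (10240/96678)/(1/27096) = (10240*(1/96678))/(1/27096) = (5120/48339)*27096 = 46243840/16113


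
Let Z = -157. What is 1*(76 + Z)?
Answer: -81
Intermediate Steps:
1*(76 + Z) = 1*(76 - 157) = 1*(-81) = -81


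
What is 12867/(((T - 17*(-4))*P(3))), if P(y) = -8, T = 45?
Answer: -12867/904 ≈ -14.233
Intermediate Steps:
12867/(((T - 17*(-4))*P(3))) = 12867/(((45 - 17*(-4))*(-8))) = 12867/(((45 + 68)*(-8))) = 12867/((113*(-8))) = 12867/(-904) = 12867*(-1/904) = -12867/904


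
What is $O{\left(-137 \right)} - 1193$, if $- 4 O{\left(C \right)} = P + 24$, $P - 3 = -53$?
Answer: $- \frac{2373}{2} \approx -1186.5$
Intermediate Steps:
$P = -50$ ($P = 3 - 53 = -50$)
$O{\left(C \right)} = \frac{13}{2}$ ($O{\left(C \right)} = - \frac{-50 + 24}{4} = \left(- \frac{1}{4}\right) \left(-26\right) = \frac{13}{2}$)
$O{\left(-137 \right)} - 1193 = \frac{13}{2} - 1193 = - \frac{2373}{2}$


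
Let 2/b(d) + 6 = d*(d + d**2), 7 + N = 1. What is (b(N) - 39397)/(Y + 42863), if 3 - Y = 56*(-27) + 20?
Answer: -1831961/2062647 ≈ -0.88816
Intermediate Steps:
N = -6 (N = -7 + 1 = -6)
b(d) = 2/(-6 + d*(d + d**2))
Y = 1495 (Y = 3 - (56*(-27) + 20) = 3 - (-1512 + 20) = 3 - 1*(-1492) = 3 + 1492 = 1495)
(b(N) - 39397)/(Y + 42863) = (2/(-6 + (-6)**2 + (-6)**3) - 39397)/(1495 + 42863) = (2/(-6 + 36 - 216) - 39397)/44358 = (2/(-186) - 39397)*(1/44358) = (2*(-1/186) - 39397)*(1/44358) = (-1/93 - 39397)*(1/44358) = -3663922/93*1/44358 = -1831961/2062647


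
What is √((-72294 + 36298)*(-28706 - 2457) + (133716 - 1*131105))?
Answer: √1121745959 ≈ 33493.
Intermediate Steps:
√((-72294 + 36298)*(-28706 - 2457) + (133716 - 1*131105)) = √(-35996*(-31163) + (133716 - 131105)) = √(1121743348 + 2611) = √1121745959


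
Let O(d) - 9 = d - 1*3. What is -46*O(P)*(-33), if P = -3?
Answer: 4554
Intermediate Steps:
O(d) = 6 + d (O(d) = 9 + (d - 1*3) = 9 + (d - 3) = 9 + (-3 + d) = 6 + d)
-46*O(P)*(-33) = -46*(6 - 3)*(-33) = -46*3*(-33) = -138*(-33) = 4554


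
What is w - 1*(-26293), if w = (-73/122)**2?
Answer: 391350341/14884 ≈ 26293.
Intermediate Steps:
w = 5329/14884 (w = (-73*1/122)**2 = (-73/122)**2 = 5329/14884 ≈ 0.35804)
w - 1*(-26293) = 5329/14884 - 1*(-26293) = 5329/14884 + 26293 = 391350341/14884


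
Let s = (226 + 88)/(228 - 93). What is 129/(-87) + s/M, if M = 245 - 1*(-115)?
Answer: -1040347/704700 ≈ -1.4763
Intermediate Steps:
s = 314/135 ≈ 2.3259
M = 360 (M = 245 + 115 = 360)
129/(-87) + s/M = 129/(-87) + (314/135)/360 = 129*(-1/87) + (314/135)*(1/360) = -43/29 + 157/24300 = -1040347/704700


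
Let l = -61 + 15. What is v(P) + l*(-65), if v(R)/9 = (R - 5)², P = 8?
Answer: 3071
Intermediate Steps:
l = -46
v(R) = 9*(-5 + R)² (v(R) = 9*(R - 5)² = 9*(-5 + R)²)
v(P) + l*(-65) = 9*(-5 + 8)² - 46*(-65) = 9*3² + 2990 = 9*9 + 2990 = 81 + 2990 = 3071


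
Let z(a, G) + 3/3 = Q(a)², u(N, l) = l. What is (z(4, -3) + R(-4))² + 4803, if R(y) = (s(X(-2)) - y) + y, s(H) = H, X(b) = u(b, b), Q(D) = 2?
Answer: 4804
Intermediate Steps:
z(a, G) = 3 (z(a, G) = -1 + 2² = -1 + 4 = 3)
X(b) = b
R(y) = -2 (R(y) = (-2 - y) + y = -2)
(z(4, -3) + R(-4))² + 4803 = (3 - 2)² + 4803 = 1² + 4803 = 1 + 4803 = 4804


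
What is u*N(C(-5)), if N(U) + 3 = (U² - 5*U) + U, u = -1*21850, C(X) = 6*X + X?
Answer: -29759700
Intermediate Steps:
C(X) = 7*X
u = -21850
N(U) = -3 + U² - 4*U (N(U) = -3 + ((U² - 5*U) + U) = -3 + (U² - 4*U) = -3 + U² - 4*U)
u*N(C(-5)) = -21850*(-3 + (7*(-5))² - 28*(-5)) = -21850*(-3 + (-35)² - 4*(-35)) = -21850*(-3 + 1225 + 140) = -21850*1362 = -29759700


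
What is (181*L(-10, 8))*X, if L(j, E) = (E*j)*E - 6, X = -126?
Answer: 14732676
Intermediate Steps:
L(j, E) = -6 + j*E² (L(j, E) = j*E² - 6 = -6 + j*E²)
(181*L(-10, 8))*X = (181*(-6 - 10*8²))*(-126) = (181*(-6 - 10*64))*(-126) = (181*(-6 - 640))*(-126) = (181*(-646))*(-126) = -116926*(-126) = 14732676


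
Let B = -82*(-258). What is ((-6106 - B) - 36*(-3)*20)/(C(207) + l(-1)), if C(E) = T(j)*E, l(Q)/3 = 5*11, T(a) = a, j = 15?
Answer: -12551/1635 ≈ -7.6765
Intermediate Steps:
l(Q) = 165 (l(Q) = 3*(5*11) = 3*55 = 165)
C(E) = 15*E
B = 21156
((-6106 - B) - 36*(-3)*20)/(C(207) + l(-1)) = ((-6106 - 1*21156) - 36*(-3)*20)/(15*207 + 165) = ((-6106 - 21156) + 108*20)/(3105 + 165) = (-27262 + 2160)/3270 = -25102*1/3270 = -12551/1635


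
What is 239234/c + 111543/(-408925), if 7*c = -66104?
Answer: -346087391311/13515789100 ≈ -25.606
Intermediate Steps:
c = -66104/7 (c = (⅐)*(-66104) = -66104/7 ≈ -9443.4)
239234/c + 111543/(-408925) = 239234/(-66104/7) + 111543/(-408925) = 239234*(-7/66104) + 111543*(-1/408925) = -837319/33052 - 111543/408925 = -346087391311/13515789100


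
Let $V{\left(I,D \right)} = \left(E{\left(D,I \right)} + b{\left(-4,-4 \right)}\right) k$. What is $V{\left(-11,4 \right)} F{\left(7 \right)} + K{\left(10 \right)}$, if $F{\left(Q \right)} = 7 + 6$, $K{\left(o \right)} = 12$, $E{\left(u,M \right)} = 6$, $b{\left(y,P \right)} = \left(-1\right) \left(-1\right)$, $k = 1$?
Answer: $103$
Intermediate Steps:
$b{\left(y,P \right)} = 1$
$F{\left(Q \right)} = 13$
$V{\left(I,D \right)} = 7$ ($V{\left(I,D \right)} = \left(6 + 1\right) 1 = 7 \cdot 1 = 7$)
$V{\left(-11,4 \right)} F{\left(7 \right)} + K{\left(10 \right)} = 7 \cdot 13 + 12 = 91 + 12 = 103$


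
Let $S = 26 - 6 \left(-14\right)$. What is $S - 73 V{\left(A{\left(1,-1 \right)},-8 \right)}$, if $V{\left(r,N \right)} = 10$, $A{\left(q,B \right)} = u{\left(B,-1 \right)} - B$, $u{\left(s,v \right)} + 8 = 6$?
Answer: $-620$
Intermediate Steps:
$u{\left(s,v \right)} = -2$ ($u{\left(s,v \right)} = -8 + 6 = -2$)
$S = 110$ ($S = 26 - -84 = 26 + 84 = 110$)
$A{\left(q,B \right)} = -2 - B$
$S - 73 V{\left(A{\left(1,-1 \right)},-8 \right)} = 110 - 730 = -620$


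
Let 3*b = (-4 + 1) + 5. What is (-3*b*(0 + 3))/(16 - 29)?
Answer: 6/13 ≈ 0.46154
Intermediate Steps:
b = ⅔ (b = ((-4 + 1) + 5)/3 = (-3 + 5)/3 = (⅓)*2 = ⅔ ≈ 0.66667)
(-3*b*(0 + 3))/(16 - 29) = (-2*(0 + 3))/(16 - 29) = -2*3/(-13) = -3*2*(-1/13) = -6*(-1/13) = 6/13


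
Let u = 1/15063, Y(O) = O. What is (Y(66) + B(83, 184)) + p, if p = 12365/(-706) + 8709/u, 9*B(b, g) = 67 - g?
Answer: 92615693955/706 ≈ 1.3118e+8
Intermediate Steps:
B(b, g) = 67/9 - g/9 (B(b, g) = (67 - g)/9 = 67/9 - g/9)
u = 1/15063 ≈ 6.6388e-5
p = 92615656537/706 (p = 12365/(-706) + 8709/(1/15063) = 12365*(-1/706) + 8709*15063 = -12365/706 + 131183667 = 92615656537/706 ≈ 1.3118e+8)
(Y(66) + B(83, 184)) + p = (66 + (67/9 - ⅑*184)) + 92615656537/706 = (66 + (67/9 - 184/9)) + 92615656537/706 = (66 - 13) + 92615656537/706 = 53 + 92615656537/706 = 92615693955/706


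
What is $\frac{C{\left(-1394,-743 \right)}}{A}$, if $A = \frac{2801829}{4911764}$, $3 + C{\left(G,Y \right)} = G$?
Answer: $- \frac{6861734308}{2801829} \approx -2449.0$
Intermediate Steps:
$C{\left(G,Y \right)} = -3 + G$
$A = \frac{2801829}{4911764}$ ($A = 2801829 \cdot \frac{1}{4911764} = \frac{2801829}{4911764} \approx 0.57043$)
$\frac{C{\left(-1394,-743 \right)}}{A} = \frac{-3 - 1394}{\frac{2801829}{4911764}} = \left(-1397\right) \frac{4911764}{2801829} = - \frac{6861734308}{2801829}$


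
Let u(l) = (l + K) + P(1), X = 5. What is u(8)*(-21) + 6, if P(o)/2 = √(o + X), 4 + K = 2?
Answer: -120 - 42*√6 ≈ -222.88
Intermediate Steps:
K = -2 (K = -4 + 2 = -2)
P(o) = 2*√(5 + o) (P(o) = 2*√(o + 5) = 2*√(5 + o))
u(l) = -2 + l + 2*√6 (u(l) = (l - 2) + 2*√(5 + 1) = (-2 + l) + 2*√6 = -2 + l + 2*√6)
u(8)*(-21) + 6 = (-2 + 8 + 2*√6)*(-21) + 6 = (6 + 2*√6)*(-21) + 6 = (-126 - 42*√6) + 6 = -120 - 42*√6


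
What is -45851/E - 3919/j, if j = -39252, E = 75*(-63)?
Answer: 606086909/61821900 ≈ 9.8038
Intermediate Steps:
E = -4725
-45851/E - 3919/j = -45851/(-4725) - 3919/(-39252) = -45851*(-1/4725) - 3919*(-1/39252) = 45851/4725 + 3919/39252 = 606086909/61821900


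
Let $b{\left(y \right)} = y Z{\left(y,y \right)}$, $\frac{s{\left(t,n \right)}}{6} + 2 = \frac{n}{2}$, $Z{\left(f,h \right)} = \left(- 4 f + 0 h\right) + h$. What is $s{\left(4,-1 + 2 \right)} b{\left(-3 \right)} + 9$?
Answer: $252$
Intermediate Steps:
$Z{\left(f,h \right)} = h - 4 f$ ($Z{\left(f,h \right)} = \left(- 4 f + 0\right) + h = - 4 f + h = h - 4 f$)
$s{\left(t,n \right)} = -12 + 3 n$ ($s{\left(t,n \right)} = -12 + 6 \frac{n}{2} = -12 + 3 n$)
$b{\left(y \right)} = - 3 y^{2}$ ($b{\left(y \right)} = y \left(y - 4 y\right) = y \left(- 3 y\right) = - 3 y^{2}$)
$s{\left(4,-1 + 2 \right)} b{\left(-3 \right)} + 9 = \left(-12 + 3 \left(-1 + 2\right)\right) \left(- 3 \left(-3\right)^{2}\right) + 9 = \left(-12 + 3 \cdot 1\right) \left(\left(-3\right) 9\right) + 9 = \left(-12 + 3\right) \left(-27\right) + 9 = \left(-9\right) \left(-27\right) + 9 = 243 + 9 = 252$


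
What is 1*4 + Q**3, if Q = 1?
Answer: 5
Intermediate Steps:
1*4 + Q**3 = 1*4 + 1**3 = 4 + 1 = 5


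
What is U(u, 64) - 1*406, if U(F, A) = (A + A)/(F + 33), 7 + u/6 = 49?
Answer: -115582/285 ≈ -405.55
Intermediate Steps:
u = 252 (u = -42 + 6*49 = -42 + 294 = 252)
U(F, A) = 2*A/(33 + F) (U(F, A) = (2*A)/(33 + F) = 2*A/(33 + F))
U(u, 64) - 1*406 = 2*64/(33 + 252) - 1*406 = 2*64/285 - 406 = 2*64*(1/285) - 406 = 128/285 - 406 = -115582/285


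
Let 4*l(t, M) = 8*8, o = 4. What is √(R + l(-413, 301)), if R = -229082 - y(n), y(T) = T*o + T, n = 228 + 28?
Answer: 3*I*√25594 ≈ 479.94*I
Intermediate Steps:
n = 256
y(T) = 5*T (y(T) = T*4 + T = 4*T + T = 5*T)
R = -230362 (R = -229082 - 5*256 = -229082 - 1*1280 = -229082 - 1280 = -230362)
l(t, M) = 16 (l(t, M) = (8*8)/4 = (¼)*64 = 16)
√(R + l(-413, 301)) = √(-230362 + 16) = √(-230346) = 3*I*√25594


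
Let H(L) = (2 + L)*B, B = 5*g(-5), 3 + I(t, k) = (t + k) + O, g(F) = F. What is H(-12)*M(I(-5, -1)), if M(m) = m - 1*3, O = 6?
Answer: -1500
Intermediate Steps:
I(t, k) = 3 + k + t (I(t, k) = -3 + ((t + k) + 6) = -3 + ((k + t) + 6) = -3 + (6 + k + t) = 3 + k + t)
M(m) = -3 + m (M(m) = m - 3 = -3 + m)
B = -25 (B = 5*(-5) = -25)
H(L) = -50 - 25*L (H(L) = (2 + L)*(-25) = -50 - 25*L)
H(-12)*M(I(-5, -1)) = (-50 - 25*(-12))*(-3 + (3 - 1 - 5)) = (-50 + 300)*(-3 - 3) = 250*(-6) = -1500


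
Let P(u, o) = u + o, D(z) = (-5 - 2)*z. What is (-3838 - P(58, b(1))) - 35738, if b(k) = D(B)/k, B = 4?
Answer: -39606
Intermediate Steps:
D(z) = -7*z
b(k) = -28/k (b(k) = (-7*4)/k = -28/k)
P(u, o) = o + u
(-3838 - P(58, b(1))) - 35738 = (-3838 - (-28/1 + 58)) - 35738 = (-3838 - (-28*1 + 58)) - 35738 = (-3838 - (-28 + 58)) - 35738 = (-3838 - 1*30) - 35738 = (-3838 - 30) - 35738 = -3868 - 35738 = -39606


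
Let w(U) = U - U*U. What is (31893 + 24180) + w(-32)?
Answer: 55017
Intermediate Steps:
w(U) = U - U²
(31893 + 24180) + w(-32) = (31893 + 24180) - 32*(1 - 1*(-32)) = 56073 - 32*(1 + 32) = 56073 - 32*33 = 56073 - 1056 = 55017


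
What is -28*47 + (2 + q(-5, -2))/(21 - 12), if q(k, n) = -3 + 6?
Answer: -11839/9 ≈ -1315.4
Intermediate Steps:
q(k, n) = 3
-28*47 + (2 + q(-5, -2))/(21 - 12) = -28*47 + (2 + 3)/(21 - 12) = -1316 + 5/9 = -11839/9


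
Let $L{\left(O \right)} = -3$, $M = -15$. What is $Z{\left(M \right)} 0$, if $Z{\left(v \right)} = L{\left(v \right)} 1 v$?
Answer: $0$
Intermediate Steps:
$Z{\left(v \right)} = - 3 v$ ($Z{\left(v \right)} = \left(-3\right) 1 v = - 3 v$)
$Z{\left(M \right)} 0 = \left(-3\right) \left(-15\right) 0 = 45 \cdot 0 = 0$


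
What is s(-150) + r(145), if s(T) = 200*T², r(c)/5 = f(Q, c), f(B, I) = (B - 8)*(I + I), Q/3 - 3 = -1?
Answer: 4497100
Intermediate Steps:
Q = 6 (Q = 9 + 3*(-1) = 9 - 3 = 6)
f(B, I) = 2*I*(-8 + B) (f(B, I) = (-8 + B)*(2*I) = 2*I*(-8 + B))
r(c) = -20*c (r(c) = 5*(2*c*(-8 + 6)) = 5*(2*c*(-2)) = 5*(-4*c) = -20*c)
s(-150) + r(145) = 200*(-150)² - 20*145 = 200*22500 - 2900 = 4500000 - 2900 = 4497100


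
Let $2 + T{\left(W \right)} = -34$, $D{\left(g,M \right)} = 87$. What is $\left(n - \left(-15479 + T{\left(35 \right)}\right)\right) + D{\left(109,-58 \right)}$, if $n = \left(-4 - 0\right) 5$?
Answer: $15582$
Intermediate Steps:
$T{\left(W \right)} = -36$ ($T{\left(W \right)} = -2 - 34 = -36$)
$n = -20$ ($n = \left(-4 + 0\right) 5 = \left(-4\right) 5 = -20$)
$\left(n - \left(-15479 + T{\left(35 \right)}\right)\right) + D{\left(109,-58 \right)} = \left(-20 + \left(15479 - -36\right)\right) + 87 = \left(-20 + \left(15479 + 36\right)\right) + 87 = \left(-20 + 15515\right) + 87 = 15495 + 87 = 15582$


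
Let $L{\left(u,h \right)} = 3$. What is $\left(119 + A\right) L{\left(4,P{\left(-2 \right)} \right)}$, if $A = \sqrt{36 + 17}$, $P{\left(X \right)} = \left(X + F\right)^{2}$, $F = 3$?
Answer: $357 + 3 \sqrt{53} \approx 378.84$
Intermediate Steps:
$P{\left(X \right)} = \left(3 + X\right)^{2}$ ($P{\left(X \right)} = \left(X + 3\right)^{2} = \left(3 + X\right)^{2}$)
$A = \sqrt{53} \approx 7.2801$
$\left(119 + A\right) L{\left(4,P{\left(-2 \right)} \right)} = \left(119 + \sqrt{53}\right) 3 = 357 + 3 \sqrt{53}$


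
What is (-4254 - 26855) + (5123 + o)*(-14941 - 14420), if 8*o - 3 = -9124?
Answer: -935778415/8 ≈ -1.1697e+8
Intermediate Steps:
o = -9121/8 (o = 3/8 + (⅛)*(-9124) = 3/8 - 2281/2 = -9121/8 ≈ -1140.1)
(-4254 - 26855) + (5123 + o)*(-14941 - 14420) = (-4254 - 26855) + (5123 - 9121/8)*(-14941 - 14420) = -31109 + (31863/8)*(-29361) = -31109 - 935529543/8 = -935778415/8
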